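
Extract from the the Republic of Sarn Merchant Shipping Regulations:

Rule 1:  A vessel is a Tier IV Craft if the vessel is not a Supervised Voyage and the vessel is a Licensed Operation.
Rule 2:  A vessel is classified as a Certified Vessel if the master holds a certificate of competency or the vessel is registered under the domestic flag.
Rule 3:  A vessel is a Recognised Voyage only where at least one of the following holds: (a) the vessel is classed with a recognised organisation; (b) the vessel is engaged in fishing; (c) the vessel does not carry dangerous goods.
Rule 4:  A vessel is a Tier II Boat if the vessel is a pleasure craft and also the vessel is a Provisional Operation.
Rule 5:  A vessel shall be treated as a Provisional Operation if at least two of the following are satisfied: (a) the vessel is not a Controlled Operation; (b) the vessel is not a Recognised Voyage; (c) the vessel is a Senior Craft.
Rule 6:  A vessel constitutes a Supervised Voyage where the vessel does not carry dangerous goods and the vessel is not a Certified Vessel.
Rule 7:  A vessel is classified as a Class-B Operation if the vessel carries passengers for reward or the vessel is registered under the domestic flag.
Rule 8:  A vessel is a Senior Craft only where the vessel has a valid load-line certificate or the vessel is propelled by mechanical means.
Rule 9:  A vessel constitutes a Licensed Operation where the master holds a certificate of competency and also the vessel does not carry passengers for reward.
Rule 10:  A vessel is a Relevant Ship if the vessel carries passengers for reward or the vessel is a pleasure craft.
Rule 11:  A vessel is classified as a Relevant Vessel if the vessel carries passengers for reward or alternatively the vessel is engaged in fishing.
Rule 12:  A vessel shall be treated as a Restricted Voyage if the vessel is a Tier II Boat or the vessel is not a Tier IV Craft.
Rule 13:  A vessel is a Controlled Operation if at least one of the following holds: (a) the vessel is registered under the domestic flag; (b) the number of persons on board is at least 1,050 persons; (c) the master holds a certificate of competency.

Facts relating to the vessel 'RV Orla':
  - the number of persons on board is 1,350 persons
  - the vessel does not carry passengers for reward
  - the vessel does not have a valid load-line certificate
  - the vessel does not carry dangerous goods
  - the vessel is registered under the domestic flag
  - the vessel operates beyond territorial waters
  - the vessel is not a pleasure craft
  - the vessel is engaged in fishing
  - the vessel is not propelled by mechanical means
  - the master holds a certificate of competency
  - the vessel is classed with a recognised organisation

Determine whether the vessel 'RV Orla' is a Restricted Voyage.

No

rule 13 — Controlled Operation: [the vessel is registered under the domestic flag? yes] OR [number of persons on board: 1,350 persons ≥ 1,050 persons? yes] OR [the master holds a certificate of competency? yes] → satisfied.
rule 3 — Recognised Voyage: [the vessel is classed with a recognised organisation? yes] OR [the vessel is engaged in fishing? yes] OR [the vessel does not carry dangerous goods? yes] → satisfied.
rule 8 — Senior Craft: [the vessel has a valid load-line certificate? no] OR [the vessel is propelled by mechanical means? no] → not satisfied.
rule 5 — Provisional Operation: not a Controlled Operation (rule 13)? no; not a Recognised Voyage (rule 3)? no; Senior Craft (rule 8)? no — 0 of 3 hold (need ≥2) → not satisfied.
rule 4 — Tier II Boat: [the vessel is a pleasure craft? no] AND [Provisional Operation (rule 5)? no] → not satisfied.
rule 2 — Certified Vessel: [the master holds a certificate of competency? yes] OR [the vessel is registered under the domestic flag? yes] → satisfied.
rule 6 — Supervised Voyage: [the vessel does not carry dangerous goods? yes] AND [not a Certified Vessel (rule 2)? no] → not satisfied.
rule 9 — Licensed Operation: [the master holds a certificate of competency? yes] AND [the vessel does not carry passengers for reward? yes] → satisfied.
rule 1 — Tier IV Craft: [not a Supervised Voyage (rule 6)? yes] AND [Licensed Operation (rule 9)? yes] → satisfied.
rule 12 — Restricted Voyage: [Tier II Boat (rule 4)? no] OR [not a Tier IV Craft (rule 1)? no] → not satisfied.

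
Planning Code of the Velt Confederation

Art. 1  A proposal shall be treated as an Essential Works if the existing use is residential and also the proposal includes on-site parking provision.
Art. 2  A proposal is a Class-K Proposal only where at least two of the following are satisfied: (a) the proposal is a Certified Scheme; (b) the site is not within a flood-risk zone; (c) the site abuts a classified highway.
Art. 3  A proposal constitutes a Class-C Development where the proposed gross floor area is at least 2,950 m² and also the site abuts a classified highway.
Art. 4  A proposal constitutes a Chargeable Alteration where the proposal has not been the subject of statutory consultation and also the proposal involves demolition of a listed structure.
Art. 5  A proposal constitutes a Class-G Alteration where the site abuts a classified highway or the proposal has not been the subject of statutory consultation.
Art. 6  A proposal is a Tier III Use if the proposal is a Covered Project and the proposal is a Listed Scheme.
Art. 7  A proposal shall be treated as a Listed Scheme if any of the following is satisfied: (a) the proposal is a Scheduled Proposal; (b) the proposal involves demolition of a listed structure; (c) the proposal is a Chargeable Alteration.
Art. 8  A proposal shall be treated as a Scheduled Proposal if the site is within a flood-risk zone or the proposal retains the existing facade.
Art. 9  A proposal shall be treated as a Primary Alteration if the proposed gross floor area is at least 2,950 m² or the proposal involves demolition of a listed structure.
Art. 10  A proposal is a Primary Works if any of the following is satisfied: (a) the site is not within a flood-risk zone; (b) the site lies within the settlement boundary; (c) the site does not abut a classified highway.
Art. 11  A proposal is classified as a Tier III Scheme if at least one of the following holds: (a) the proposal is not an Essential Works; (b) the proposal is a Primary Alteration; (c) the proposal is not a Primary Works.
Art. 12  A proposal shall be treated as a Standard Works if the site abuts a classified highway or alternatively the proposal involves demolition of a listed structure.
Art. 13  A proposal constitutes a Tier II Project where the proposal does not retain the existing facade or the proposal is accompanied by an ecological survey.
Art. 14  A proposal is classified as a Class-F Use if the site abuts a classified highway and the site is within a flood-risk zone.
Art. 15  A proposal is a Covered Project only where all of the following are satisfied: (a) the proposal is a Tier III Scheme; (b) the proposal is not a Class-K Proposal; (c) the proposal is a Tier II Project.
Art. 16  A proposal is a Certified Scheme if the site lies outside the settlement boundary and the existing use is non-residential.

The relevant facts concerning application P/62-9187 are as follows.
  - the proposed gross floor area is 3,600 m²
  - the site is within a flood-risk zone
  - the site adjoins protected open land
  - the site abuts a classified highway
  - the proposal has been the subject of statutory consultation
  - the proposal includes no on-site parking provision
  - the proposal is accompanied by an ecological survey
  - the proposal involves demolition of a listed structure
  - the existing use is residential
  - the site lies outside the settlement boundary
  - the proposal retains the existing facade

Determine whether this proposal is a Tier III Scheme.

Under article 1: the existing use is residential? yes; and the proposal includes on-site parking provision? no. So the proposal is not an Essential Works.
Under article 9: proposed gross floor area: 3,600 m² ≥ 2,950 m²? yes; or the proposal involves demolition of a listed structure? yes. So the proposal is a Primary Alteration.
Under article 10: the site is not within a flood-risk zone? no; or the site lies within the settlement boundary? no; or the site does not abut a classified highway? no. So the proposal is not a Primary Works.
Under article 11: not an Essential Works (article 1)? yes; or Primary Alteration (article 9)? yes; or not a Primary Works (article 10)? yes. So the proposal is a Tier III Scheme.

Yes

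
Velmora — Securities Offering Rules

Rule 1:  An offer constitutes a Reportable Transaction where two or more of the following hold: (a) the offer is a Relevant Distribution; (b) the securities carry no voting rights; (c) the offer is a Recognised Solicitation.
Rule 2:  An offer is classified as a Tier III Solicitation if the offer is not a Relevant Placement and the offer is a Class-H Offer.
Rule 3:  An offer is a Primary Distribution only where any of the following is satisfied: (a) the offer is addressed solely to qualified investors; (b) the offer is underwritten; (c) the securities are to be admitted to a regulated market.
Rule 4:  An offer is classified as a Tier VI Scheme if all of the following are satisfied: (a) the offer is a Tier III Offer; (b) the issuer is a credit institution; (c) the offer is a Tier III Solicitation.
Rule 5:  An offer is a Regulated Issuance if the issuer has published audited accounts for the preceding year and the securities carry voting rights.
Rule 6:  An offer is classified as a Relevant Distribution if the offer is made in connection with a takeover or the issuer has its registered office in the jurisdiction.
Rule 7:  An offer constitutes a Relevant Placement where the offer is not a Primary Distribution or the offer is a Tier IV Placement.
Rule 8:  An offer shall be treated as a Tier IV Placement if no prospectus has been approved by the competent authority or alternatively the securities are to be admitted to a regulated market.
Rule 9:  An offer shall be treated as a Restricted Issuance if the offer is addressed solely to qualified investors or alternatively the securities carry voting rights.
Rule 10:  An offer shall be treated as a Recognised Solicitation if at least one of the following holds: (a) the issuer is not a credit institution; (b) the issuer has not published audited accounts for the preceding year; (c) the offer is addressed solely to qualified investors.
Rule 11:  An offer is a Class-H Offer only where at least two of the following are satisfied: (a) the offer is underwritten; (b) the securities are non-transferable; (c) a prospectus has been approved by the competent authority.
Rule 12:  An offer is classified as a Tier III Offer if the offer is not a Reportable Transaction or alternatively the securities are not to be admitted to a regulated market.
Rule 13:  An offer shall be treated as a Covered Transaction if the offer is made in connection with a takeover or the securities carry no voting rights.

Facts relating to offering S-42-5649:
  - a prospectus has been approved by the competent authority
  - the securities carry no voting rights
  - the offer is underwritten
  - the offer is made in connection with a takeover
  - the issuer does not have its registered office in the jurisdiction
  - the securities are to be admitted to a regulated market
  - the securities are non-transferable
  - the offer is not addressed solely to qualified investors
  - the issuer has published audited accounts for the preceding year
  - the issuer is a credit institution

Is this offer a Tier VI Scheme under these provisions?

rule 6 — Relevant Distribution: [the offer is made in connection with a takeover? yes] OR [the issuer has its registered office in the jurisdiction? no] → satisfied.
rule 10 — Recognised Solicitation: [the issuer is not a credit institution? no] OR [the issuer has not published audited accounts for the preceding year? no] OR [the offer is addressed solely to qualified investors? no] → not satisfied.
rule 1 — Reportable Transaction: Relevant Distribution (rule 6)? yes; the securities carry no voting rights? yes; Recognised Solicitation (rule 10)? no — 2 of 3 hold (need ≥2) → satisfied.
rule 12 — Tier III Offer: [not a Reportable Transaction (rule 1)? no] OR [the securities are not to be admitted to a regulated market? no] → not satisfied.
rule 3 — Primary Distribution: [the offer is addressed solely to qualified investors? no] OR [the offer is underwritten? yes] OR [the securities are to be admitted to a regulated market? yes] → satisfied.
rule 8 — Tier IV Placement: [no prospectus has been approved by the competent authority? no] OR [the securities are to be admitted to a regulated market? yes] → satisfied.
rule 7 — Relevant Placement: [not a Primary Distribution (rule 3)? no] OR [Tier IV Placement (rule 8)? yes] → satisfied.
rule 11 — Class-H Offer: the offer is underwritten? yes; the securities are non-transferable? yes; a prospectus has been approved by the competent authority? yes — 3 of 3 hold (need ≥2) → satisfied.
rule 2 — Tier III Solicitation: [not a Relevant Placement (rule 7)? no] AND [Class-H Offer (rule 11)? yes] → not satisfied.
rule 4 — Tier VI Scheme: [Tier III Offer (rule 12)? no] AND [the issuer is a credit institution? yes] AND [Tier III Solicitation (rule 2)? no] → not satisfied.

No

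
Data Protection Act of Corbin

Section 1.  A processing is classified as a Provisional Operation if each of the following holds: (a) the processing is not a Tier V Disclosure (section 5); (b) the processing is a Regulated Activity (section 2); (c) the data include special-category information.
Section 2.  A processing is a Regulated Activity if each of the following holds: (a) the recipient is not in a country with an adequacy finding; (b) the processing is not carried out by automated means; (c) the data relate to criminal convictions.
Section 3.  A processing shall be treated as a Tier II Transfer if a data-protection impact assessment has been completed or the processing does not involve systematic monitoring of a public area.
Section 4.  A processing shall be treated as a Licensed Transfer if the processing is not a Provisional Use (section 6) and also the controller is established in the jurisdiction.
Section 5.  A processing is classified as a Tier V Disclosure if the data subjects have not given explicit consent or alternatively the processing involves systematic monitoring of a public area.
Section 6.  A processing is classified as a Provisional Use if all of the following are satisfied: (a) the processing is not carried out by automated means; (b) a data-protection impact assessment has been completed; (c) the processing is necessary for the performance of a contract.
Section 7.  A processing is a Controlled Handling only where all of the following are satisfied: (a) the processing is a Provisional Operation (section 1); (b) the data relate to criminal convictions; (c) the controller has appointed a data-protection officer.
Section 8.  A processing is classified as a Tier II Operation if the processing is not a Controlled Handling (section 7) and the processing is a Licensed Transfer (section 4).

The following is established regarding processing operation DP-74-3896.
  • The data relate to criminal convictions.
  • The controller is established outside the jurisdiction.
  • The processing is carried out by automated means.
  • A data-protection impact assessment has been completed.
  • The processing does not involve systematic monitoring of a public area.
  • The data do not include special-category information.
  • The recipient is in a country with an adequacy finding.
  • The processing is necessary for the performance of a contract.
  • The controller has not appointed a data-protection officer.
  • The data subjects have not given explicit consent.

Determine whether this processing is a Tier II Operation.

Under section 5: the data subjects have not given explicit consent? yes; or the processing involves systematic monitoring of a public area? no. So the processing is a Tier V Disclosure.
Under section 2: the recipient is not in a country with an adequacy finding? no; and the processing is not carried out by automated means? no; and the data relate to criminal convictions? yes. So the processing is not a Regulated Activity.
Under section 1: not a Tier V Disclosure (section 5)? no; and Regulated Activity (section 2)? no; and the data include special-category information? no. So the processing is not a Provisional Operation.
Under section 7: Provisional Operation (section 1)? no; and the data relate to criminal convictions? yes; and the controller has appointed a data-protection officer? no. So the processing is not a Controlled Handling.
Under section 6: the processing is not carried out by automated means? no; and a data-protection impact assessment has been completed? yes; and the processing is necessary for the performance of a contract? yes. So the processing is not a Provisional Use.
Under section 4: not a Provisional Use (section 6)? yes; and the controller is established in the jurisdiction? no. So the processing is not a Licensed Transfer.
Under section 8: not a Controlled Handling (section 7)? yes; and Licensed Transfer (section 4)? no. So the processing is not a Tier II Operation.

No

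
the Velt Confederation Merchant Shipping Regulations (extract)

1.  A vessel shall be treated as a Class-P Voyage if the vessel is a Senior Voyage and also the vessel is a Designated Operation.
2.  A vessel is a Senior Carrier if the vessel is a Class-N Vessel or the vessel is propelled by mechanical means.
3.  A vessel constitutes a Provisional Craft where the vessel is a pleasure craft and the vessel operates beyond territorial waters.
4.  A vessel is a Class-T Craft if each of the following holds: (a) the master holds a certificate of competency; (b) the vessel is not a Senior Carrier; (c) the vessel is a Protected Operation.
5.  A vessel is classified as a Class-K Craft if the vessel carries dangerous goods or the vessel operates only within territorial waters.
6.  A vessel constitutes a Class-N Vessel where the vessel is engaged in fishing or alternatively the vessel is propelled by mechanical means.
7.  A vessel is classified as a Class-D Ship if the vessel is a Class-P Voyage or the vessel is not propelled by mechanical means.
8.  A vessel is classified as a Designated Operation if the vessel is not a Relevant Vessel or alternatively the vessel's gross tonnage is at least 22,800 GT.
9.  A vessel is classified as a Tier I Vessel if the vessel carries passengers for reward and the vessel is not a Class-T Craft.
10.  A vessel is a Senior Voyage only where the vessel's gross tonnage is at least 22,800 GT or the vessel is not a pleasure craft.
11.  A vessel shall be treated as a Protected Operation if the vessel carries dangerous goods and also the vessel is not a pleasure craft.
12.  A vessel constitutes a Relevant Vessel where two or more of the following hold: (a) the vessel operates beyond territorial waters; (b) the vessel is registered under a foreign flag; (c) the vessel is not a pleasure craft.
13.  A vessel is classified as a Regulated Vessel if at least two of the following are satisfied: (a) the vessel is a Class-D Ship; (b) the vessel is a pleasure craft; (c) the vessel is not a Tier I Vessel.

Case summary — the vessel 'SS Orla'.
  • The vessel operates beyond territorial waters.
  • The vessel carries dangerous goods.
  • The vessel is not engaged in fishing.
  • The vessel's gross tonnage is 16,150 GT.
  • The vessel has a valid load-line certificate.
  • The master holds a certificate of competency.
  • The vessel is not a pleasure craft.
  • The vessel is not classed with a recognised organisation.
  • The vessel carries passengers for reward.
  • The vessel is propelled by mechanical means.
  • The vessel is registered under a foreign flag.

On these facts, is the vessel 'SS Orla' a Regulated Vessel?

Under paragraph 10: vessel's gross tonnage: 16,150 GT ≥ 22,800 GT? no; or the vessel is not a pleasure craft? yes. So the vessel is a Senior Voyage.
Under paragraph 12: the vessel operates beyond territorial waters? yes; the vessel is registered under a foreign flag? yes; the vessel is not a pleasure craft? yes — 3 of 3 hold (need ≥2) → satisfied.
Under paragraph 8: not a Relevant Vessel (paragraph 12)? no; or vessel's gross tonnage: 16,150 GT ≥ 22,800 GT? no. So the vessel is not a Designated Operation.
Under paragraph 1: Senior Voyage (paragraph 10)? yes; and Designated Operation (paragraph 8)? no. So the vessel is not a Class-P Voyage.
Under paragraph 7: Class-P Voyage (paragraph 1)? no; or the vessel is not propelled by mechanical means? no. So the vessel is not a Class-D Ship.
Under paragraph 6: the vessel is engaged in fishing? no; or the vessel is propelled by mechanical means? yes. So the vessel is a Class-N Vessel.
Under paragraph 2: Class-N Vessel (paragraph 6)? yes; or the vessel is propelled by mechanical means? yes. So the vessel is a Senior Carrier.
Under paragraph 11: the vessel carries dangerous goods? yes; and the vessel is not a pleasure craft? yes. So the vessel is a Protected Operation.
Under paragraph 4: the master holds a certificate of competency? yes; and not a Senior Carrier (paragraph 2)? no; and Protected Operation (paragraph 11)? yes. So the vessel is not a Class-T Craft.
Under paragraph 9: the vessel carries passengers for reward? yes; and not a Class-T Craft (paragraph 4)? yes. So the vessel is a Tier I Vessel.
Under paragraph 13: Class-D Ship (paragraph 7)? no; the vessel is a pleasure craft? no; not a Tier I Vessel (paragraph 9)? no — 0 of 3 hold (need ≥2) → not satisfied.

No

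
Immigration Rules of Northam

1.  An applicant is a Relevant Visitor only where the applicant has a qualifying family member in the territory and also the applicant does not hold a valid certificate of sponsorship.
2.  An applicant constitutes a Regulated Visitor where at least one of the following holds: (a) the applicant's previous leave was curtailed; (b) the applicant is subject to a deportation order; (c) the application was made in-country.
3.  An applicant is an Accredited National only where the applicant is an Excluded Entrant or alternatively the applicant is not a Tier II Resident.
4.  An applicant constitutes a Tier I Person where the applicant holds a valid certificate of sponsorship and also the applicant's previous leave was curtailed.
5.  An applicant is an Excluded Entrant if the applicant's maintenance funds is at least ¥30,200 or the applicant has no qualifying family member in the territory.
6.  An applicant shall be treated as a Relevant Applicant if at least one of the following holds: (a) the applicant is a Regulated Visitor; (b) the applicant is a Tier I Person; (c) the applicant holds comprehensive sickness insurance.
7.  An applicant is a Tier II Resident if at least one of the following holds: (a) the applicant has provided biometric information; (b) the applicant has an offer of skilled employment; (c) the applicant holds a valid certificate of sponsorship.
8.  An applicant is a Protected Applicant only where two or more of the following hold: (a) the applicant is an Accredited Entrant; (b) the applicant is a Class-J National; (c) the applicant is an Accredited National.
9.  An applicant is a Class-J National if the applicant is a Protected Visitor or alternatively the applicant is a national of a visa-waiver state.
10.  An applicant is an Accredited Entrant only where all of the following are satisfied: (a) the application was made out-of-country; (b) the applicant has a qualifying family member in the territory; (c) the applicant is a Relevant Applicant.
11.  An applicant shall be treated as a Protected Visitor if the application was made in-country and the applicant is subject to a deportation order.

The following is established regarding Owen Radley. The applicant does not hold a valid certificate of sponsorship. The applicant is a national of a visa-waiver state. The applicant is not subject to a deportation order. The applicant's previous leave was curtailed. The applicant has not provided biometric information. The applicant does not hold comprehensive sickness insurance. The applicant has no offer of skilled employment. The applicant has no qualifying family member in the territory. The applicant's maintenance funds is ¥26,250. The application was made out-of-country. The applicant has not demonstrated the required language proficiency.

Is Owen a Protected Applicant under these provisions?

Yes

paragraph 2 — Regulated Visitor: [the applicant's previous leave was curtailed? yes] OR [the applicant is subject to a deportation order? no] OR [the application was made in-country? no] → satisfied.
paragraph 4 — Tier I Person: [the applicant holds a valid certificate of sponsorship? no] AND [the applicant's previous leave was curtailed? yes] → not satisfied.
paragraph 6 — Relevant Applicant: [Regulated Visitor (paragraph 2)? yes] OR [Tier I Person (paragraph 4)? no] OR [the applicant holds comprehensive sickness insurance? no] → satisfied.
paragraph 10 — Accredited Entrant: [the application was made out-of-country? yes] AND [the applicant has a qualifying family member in the territory? no] AND [Relevant Applicant (paragraph 6)? yes] → not satisfied.
paragraph 11 — Protected Visitor: [the application was made in-country? no] AND [the applicant is subject to a deportation order? no] → not satisfied.
paragraph 9 — Class-J National: [Protected Visitor (paragraph 11)? no] OR [the applicant is a national of a visa-waiver state? yes] → satisfied.
paragraph 5 — Excluded Entrant: [applicant's maintenance funds: ¥26,250 ≥ ¥30,200? no] OR [the applicant has no qualifying family member in the territory? yes] → satisfied.
paragraph 7 — Tier II Resident: [the applicant has provided biometric information? no] OR [the applicant has an offer of skilled employment? no] OR [the applicant holds a valid certificate of sponsorship? no] → not satisfied.
paragraph 3 — Accredited National: [Excluded Entrant (paragraph 5)? yes] OR [not a Tier II Resident (paragraph 7)? yes] → satisfied.
paragraph 8 — Protected Applicant: Accredited Entrant (paragraph 10)? no; Class-J National (paragraph 9)? yes; Accredited National (paragraph 3)? yes — 2 of 3 hold (need ≥2) → satisfied.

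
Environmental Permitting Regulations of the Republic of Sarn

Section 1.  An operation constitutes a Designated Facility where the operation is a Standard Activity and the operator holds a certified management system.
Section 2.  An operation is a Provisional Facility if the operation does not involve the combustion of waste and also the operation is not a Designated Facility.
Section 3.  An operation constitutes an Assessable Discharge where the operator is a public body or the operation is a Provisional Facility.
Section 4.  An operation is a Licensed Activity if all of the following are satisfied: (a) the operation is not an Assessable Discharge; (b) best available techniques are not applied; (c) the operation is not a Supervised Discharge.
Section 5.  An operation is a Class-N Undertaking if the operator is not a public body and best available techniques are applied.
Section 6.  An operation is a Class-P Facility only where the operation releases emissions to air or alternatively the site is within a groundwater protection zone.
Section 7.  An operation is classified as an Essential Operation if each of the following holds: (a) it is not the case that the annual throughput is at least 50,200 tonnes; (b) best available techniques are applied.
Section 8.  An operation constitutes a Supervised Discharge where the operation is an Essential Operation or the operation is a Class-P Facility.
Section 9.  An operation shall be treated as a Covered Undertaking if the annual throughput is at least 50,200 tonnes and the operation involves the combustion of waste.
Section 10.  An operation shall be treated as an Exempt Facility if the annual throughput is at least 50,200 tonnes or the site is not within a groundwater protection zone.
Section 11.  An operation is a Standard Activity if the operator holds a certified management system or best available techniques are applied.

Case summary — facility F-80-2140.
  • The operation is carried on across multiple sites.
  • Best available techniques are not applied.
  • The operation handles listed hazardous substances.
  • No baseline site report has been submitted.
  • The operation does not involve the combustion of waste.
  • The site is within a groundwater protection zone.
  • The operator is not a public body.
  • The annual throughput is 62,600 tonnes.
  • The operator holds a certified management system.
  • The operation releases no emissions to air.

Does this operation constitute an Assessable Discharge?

No

section 11 — Standard Activity: [the operator holds a certified management system? yes] OR [best available techniques are applied? no] → satisfied.
section 1 — Designated Facility: [Standard Activity (section 11)? yes] AND [the operator holds a certified management system? yes] → satisfied.
section 2 — Provisional Facility: [the operation does not involve the combustion of waste? yes] AND [not a Designated Facility (section 1)? no] → not satisfied.
section 3 — Assessable Discharge: [the operator is a public body? no] OR [Provisional Facility (section 2)? no] → not satisfied.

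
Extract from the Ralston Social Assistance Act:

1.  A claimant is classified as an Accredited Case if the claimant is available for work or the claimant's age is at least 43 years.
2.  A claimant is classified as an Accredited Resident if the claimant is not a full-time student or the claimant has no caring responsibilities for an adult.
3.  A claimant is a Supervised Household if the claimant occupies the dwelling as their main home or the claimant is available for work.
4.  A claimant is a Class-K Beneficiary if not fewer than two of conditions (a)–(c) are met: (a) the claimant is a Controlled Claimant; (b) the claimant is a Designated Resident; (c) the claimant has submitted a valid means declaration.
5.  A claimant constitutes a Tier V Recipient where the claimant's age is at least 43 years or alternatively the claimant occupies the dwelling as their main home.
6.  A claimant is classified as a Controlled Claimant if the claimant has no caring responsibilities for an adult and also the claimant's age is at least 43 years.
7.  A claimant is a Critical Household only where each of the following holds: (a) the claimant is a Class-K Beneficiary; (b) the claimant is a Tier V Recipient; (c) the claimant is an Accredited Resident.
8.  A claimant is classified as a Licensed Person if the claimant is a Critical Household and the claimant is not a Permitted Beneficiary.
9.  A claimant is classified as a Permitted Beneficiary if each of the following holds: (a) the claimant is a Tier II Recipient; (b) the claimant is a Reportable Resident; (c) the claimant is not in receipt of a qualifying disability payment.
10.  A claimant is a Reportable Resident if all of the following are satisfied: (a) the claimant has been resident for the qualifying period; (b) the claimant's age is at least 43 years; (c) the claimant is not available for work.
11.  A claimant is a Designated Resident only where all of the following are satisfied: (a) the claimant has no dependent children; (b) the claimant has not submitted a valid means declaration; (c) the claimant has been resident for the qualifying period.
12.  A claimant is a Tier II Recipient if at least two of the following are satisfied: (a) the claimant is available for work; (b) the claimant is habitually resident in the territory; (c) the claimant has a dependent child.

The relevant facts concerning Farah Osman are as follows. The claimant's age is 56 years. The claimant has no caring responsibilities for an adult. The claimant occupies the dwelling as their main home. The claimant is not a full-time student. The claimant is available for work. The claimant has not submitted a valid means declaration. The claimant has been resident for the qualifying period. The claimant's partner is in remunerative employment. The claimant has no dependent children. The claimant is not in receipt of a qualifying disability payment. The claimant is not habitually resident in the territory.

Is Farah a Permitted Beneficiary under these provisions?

No

paragraph 12 — Tier II Recipient: the claimant is available for work? yes; the claimant is habitually resident in the territory? no; the claimant has a dependent child? no — 1 of 3 hold (need ≥2) → not satisfied.
paragraph 10 — Reportable Resident: [the claimant has been resident for the qualifying period? yes] AND [claimant's age: 56 years ≥ 43 years? yes] AND [the claimant is not available for work? no] → not satisfied.
paragraph 9 — Permitted Beneficiary: [Tier II Recipient (paragraph 12)? no] AND [Reportable Resident (paragraph 10)? no] AND [the claimant is not in receipt of a qualifying disability payment? yes] → not satisfied.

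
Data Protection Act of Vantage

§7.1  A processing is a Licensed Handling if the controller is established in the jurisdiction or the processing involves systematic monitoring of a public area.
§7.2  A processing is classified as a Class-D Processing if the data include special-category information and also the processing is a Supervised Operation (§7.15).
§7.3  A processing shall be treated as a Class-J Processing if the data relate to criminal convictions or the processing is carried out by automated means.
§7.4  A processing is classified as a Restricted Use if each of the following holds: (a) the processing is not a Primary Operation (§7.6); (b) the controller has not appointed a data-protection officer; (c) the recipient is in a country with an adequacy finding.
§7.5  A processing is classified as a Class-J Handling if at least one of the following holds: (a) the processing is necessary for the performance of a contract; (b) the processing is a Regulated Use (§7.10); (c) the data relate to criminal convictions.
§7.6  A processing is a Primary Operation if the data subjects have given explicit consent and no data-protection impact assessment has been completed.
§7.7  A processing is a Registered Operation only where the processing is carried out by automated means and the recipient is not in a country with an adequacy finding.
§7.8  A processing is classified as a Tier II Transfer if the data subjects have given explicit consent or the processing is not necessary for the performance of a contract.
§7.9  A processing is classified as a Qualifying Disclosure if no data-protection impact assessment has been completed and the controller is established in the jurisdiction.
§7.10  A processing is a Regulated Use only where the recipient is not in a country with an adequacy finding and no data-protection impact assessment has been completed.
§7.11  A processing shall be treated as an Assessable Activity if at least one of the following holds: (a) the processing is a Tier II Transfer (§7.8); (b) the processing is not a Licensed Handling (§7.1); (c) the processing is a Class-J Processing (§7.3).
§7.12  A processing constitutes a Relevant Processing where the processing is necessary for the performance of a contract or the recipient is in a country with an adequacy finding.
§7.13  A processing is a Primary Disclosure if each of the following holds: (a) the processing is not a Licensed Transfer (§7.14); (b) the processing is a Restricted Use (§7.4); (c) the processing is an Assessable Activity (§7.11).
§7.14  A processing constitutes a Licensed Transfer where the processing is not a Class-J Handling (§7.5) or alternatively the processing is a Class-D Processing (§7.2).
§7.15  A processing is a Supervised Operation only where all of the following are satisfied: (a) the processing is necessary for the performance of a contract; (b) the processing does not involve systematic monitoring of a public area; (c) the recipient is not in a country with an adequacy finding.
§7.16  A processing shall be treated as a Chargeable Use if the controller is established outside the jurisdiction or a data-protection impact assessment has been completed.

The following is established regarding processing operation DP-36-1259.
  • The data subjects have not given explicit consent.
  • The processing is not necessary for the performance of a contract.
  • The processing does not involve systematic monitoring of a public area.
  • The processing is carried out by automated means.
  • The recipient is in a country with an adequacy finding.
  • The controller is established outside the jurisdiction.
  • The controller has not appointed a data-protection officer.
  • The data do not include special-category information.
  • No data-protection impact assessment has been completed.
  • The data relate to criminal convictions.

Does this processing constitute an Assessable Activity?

Yes

Under §7.8: the data subjects have given explicit consent? no; or the processing is not necessary for the performance of a contract? yes. So the processing is a Tier II Transfer.
Under §7.1: the controller is established in the jurisdiction? no; or the processing involves systematic monitoring of a public area? no. So the processing is not a Licensed Handling.
Under §7.3: the data relate to criminal convictions? yes; or the processing is carried out by automated means? yes. So the processing is a Class-J Processing.
Under §7.11: Tier II Transfer (§7.8)? yes; or not a Licensed Handling (§7.1)? yes; or Class-J Processing (§7.3)? yes. So the processing is an Assessable Activity.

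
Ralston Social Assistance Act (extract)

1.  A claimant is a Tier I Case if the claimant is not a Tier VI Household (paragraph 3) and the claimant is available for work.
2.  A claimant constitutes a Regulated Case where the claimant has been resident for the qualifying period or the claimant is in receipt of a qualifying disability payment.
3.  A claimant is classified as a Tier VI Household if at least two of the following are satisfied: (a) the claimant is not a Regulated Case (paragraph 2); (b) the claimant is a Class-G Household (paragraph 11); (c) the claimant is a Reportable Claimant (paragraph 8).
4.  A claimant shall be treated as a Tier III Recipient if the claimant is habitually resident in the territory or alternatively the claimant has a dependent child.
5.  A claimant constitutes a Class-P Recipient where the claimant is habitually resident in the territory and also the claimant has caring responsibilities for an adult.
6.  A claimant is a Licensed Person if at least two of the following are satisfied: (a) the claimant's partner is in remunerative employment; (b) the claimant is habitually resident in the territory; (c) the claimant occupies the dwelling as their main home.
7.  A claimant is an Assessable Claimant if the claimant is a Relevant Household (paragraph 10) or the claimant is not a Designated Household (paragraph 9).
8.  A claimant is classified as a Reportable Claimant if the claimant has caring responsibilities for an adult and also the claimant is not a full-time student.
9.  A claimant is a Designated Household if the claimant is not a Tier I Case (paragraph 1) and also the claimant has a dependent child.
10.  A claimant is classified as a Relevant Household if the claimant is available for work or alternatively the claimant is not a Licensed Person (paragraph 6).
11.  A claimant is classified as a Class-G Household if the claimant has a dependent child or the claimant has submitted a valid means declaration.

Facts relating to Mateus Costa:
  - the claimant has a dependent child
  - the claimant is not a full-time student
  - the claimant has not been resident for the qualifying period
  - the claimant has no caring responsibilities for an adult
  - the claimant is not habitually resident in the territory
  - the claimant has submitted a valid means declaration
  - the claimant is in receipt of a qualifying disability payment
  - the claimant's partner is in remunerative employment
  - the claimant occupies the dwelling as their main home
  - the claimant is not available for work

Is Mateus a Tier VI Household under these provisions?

No

paragraph 2 — Regulated Case: [the claimant has been resident for the qualifying period? no] OR [the claimant is in receipt of a qualifying disability payment? yes] → satisfied.
paragraph 11 — Class-G Household: [the claimant has a dependent child? yes] OR [the claimant has submitted a valid means declaration? yes] → satisfied.
paragraph 8 — Reportable Claimant: [the claimant has caring responsibilities for an adult? no] AND [the claimant is not a full-time student? yes] → not satisfied.
paragraph 3 — Tier VI Household: not a Regulated Case (paragraph 2)? no; Class-G Household (paragraph 11)? yes; Reportable Claimant (paragraph 8)? no — 1 of 3 hold (need ≥2) → not satisfied.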